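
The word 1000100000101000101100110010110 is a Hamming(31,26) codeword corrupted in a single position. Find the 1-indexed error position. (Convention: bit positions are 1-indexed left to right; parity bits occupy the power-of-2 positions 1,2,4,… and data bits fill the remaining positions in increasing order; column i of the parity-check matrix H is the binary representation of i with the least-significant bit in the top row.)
Syndrome s = H · r^T (mod 2), r = 1000100000101000101100110010110:
  s[0] = (1010101010101010101010101010101)·(1000100000101000101100110010110) mod 2 = 1+0+0+0+1+0+0+0+0+0+1+0+1+0+0+0+1+0+1+0+0+0+1+0+0+0+1+0+1+0+0 mod 2 = 1
  s[1] = (0110011001100110011001100110011)·(1000100000101000101100110010110) mod 2 = 0+0+0+0+0+0+0+0+0+0+1+0+0+0+0+0+0+0+1+0+0+0+1+0+0+0+1+0+0+1+0 mod 2 = 1
  s[2] = (0001111000011110000111100001111)·(1000100000101000101100110010110) mod 2 = 0+0+0+0+1+0+0+0+0+0+0+0+1+0+0+0+0+0+0+1+0+0+1+0+0+0+0+0+1+1+0 mod 2 = 0
  s[3] = (0000000111111110000000011111111)·(1000100000101000101100110010110) mod 2 = 0+0+0+0+0+0+0+0+0+0+1+0+1+0+0+0+0+0+0+0+0+0+0+1+0+0+1+0+1+1+0 mod 2 = 0
  s[4] = (0000000000000001111111111111111)·(1000100000101000101100110010110) mod 2 = 0+0+0+0+0+0+0+0+0+0+0+0+0+0+0+0+1+0+1+1+0+0+1+1+0+0+1+0+1+1+0 mod 2 = 0
Syndrome = 11000
Column i of H is the binary representation of i, so the syndrome is the binary index of the flipped bit.
Read s = 11000 with s[0] as LSB: 1·2^0 + 1·2^1 + 0·2^2 + 0·2^3 + 0·2^4 = 3.
Error is at bit position 3.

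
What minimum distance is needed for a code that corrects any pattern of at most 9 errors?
Correcting t errors requires d_min ≥ 2t + 1 = 2·9 + 1 = 19.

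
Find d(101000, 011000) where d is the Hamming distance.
XOR = 110000, count of 1s = 2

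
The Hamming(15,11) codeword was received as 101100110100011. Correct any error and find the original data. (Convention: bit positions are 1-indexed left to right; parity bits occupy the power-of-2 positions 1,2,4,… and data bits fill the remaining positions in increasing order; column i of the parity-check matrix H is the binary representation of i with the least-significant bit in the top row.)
Syndrome s = H · r^T (mod 2), r = 101100110100011:
  s[0] = (101010101010101)·(101100110100011) mod 2 = 1+0+1+0+0+0+1+0+0+0+0+0+0+0+1 mod 2 = 0
  s[1] = (011001100110011)·(101100110100011) mod 2 = 0+0+1+0+0+0+1+0+0+1+0+0+0+1+1 mod 2 = 1
  s[2] = (000111100001111)·(101100110100011) mod 2 = 0+0+0+1+0+0+1+0+0+0+0+0+0+1+1 mod 2 = 0
  s[3] = (000000011111111)·(101100110100011) mod 2 = 0+0+0+0+0+0+0+1+0+1+0+0+0+1+1 mod 2 = 0
Syndrome = 0100
Column 2 of H equals this syndrome → error at bit 2 (1-indexed).
Flip bit 2: 101100110100011 → 111100110100011
Extract data bits at positions {3,5,6,7,9,10,11,12,13,14,15}: 10010100011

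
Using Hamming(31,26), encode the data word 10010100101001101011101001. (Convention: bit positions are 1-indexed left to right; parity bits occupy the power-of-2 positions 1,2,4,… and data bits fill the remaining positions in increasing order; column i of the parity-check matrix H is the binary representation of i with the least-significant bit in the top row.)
Codeword c = d · G (mod 2), d = 10010100101001101011101001:
  c[0] = d·G[:,0] = (10010100101001101011101001)·(11011010101101010101010101) mod 2 = 1+0+0+1+0+0+0+0+1+0+1+0+0+1+0+0+0+0+0+1+0+0+0+0+0+1 mod 2 = 1
  c[1] = d·G[:,1] = (10010100101001101011101001)·(10110110011011001100110011) mod 2 = 1+0+0+1+0+1+0+0+0+0+1+0+0+1+0+0+1+0+0+0+1+0+0+0+0+1 mod 2 = 0
  c[2] = d·G[:,2] = (10010100101001101011101001)·(10000000000000000000000000) mod 2 = 1+0+0+0+0+0+0+0+0+0+0+0+0+0+0+0+0+0+0+0+0+0+0+0+0+0 mod 2 = 1
  c[3] = d·G[:,3] = (10010100101001101011101001)·(01110001111000111100001111) mod 2 = 0+0+0+1+0+0+0+0+1+0+1+0+0+0+1+0+1+0+0+0+0+0+1+0+0+1 mod 2 = 1
  c[4] = d·G[:,4] = (10010100101001101011101001)·(01000000000000000000000000) mod 2 = 0+0+0+0+0+0+0+0+0+0+0+0+0+0+0+0+0+0+0+0+0+0+0+0+0+0 mod 2 = 0
  c[5] = d·G[:,5] = (10010100101001101011101001)·(00100000000000000000000000) mod 2 = 0+0+0+0+0+0+0+0+0+0+0+0+0+0+0+0+0+0+0+0+0+0+0+0+0+0 mod 2 = 0
  c[6] = d·G[:,6] = (10010100101001101011101001)·(00010000000000000000000000) mod 2 = 0+0+0+1+0+0+0+0+0+0+0+0+0+0+0+0+0+0+0+0+0+0+0+0+0+0 mod 2 = 1
  c[7] = d·G[:,7] = (10010100101001101011101001)·(00001111111000000011111111) mod 2 = 0+0+0+0+0+1+0+0+1+0+1+0+0+0+0+0+0+0+1+1+1+0+1+0+0+1 mod 2 = 0
  c[8] = d·G[:,8] = (10010100101001101011101001)·(00001000000000000000000000) mod 2 = 0+0+0+0+0+0+0+0+0+0+0+0+0+0+0+0+0+0+0+0+0+0+0+0+0+0 mod 2 = 0
  c[9] = d·G[:,9] = (10010100101001101011101001)·(00000100000000000000000000) mod 2 = 0+0+0+0+0+1+0+0+0+0+0+0+0+0+0+0+0+0+0+0+0+0+0+0+0+0 mod 2 = 1
  c[10] = d·G[:,10] = (10010100101001101011101001)·(00000010000000000000000000) mod 2 = 0+0+0+0+0+0+0+0+0+0+0+0+0+0+0+0+0+0+0+0+0+0+0+0+0+0 mod 2 = 0
  c[11] = d·G[:,11] = (10010100101001101011101001)·(00000001000000000000000000) mod 2 = 0+0+0+0+0+0+0+0+0+0+0+0+0+0+0+0+0+0+0+0+0+0+0+0+0+0 mod 2 = 0
  c[12] = d·G[:,12] = (10010100101001101011101001)·(00000000100000000000000000) mod 2 = 0+0+0+0+0+0+0+0+1+0+0+0+0+0+0+0+0+0+0+0+0+0+0+0+0+0 mod 2 = 1
  c[13] = d·G[:,13] = (10010100101001101011101001)·(00000000010000000000000000) mod 2 = 0+0+0+0+0+0+0+0+0+0+0+0+0+0+0+0+0+0+0+0+0+0+0+0+0+0 mod 2 = 0
  c[14] = d·G[:,14] = (10010100101001101011101001)·(00000000001000000000000000) mod 2 = 0+0+0+0+0+0+0+0+0+0+1+0+0+0+0+0+0+0+0+0+0+0+0+0+0+0 mod 2 = 1
  c[15] = d·G[:,15] = (10010100101001101011101001)·(00000000000111111111111111) mod 2 = 0+0+0+0+0+0+0+0+0+0+0+0+0+1+1+0+1+0+1+1+1+0+1+0+0+1 mod 2 = 0
  c[16] = d·G[:,16] = (10010100101001101011101001)·(00000000000100000000000000) mod 2 = 0+0+0+0+0+0+0+0+0+0+0+0+0+0+0+0+0+0+0+0+0+0+0+0+0+0 mod 2 = 0
  c[17] = d·G[:,17] = (10010100101001101011101001)·(00000000000010000000000000) mod 2 = 0+0+0+0+0+0+0+0+0+0+0+0+0+0+0+0+0+0+0+0+0+0+0+0+0+0 mod 2 = 0
  c[18] = d·G[:,18] = (10010100101001101011101001)·(00000000000001000000000000) mod 2 = 0+0+0+0+0+0+0+0+0+0+0+0+0+1+0+0+0+0+0+0+0+0+0+0+0+0 mod 2 = 1
  c[19] = d·G[:,19] = (10010100101001101011101001)·(00000000000000100000000000) mod 2 = 0+0+0+0+0+0+0+0+0+0+0+0+0+0+1+0+0+0+0+0+0+0+0+0+0+0 mod 2 = 1
  c[20] = d·G[:,20] = (10010100101001101011101001)·(00000000000000010000000000) mod 2 = 0+0+0+0+0+0+0+0+0+0+0+0+0+0+0+0+0+0+0+0+0+0+0+0+0+0 mod 2 = 0
  c[21] = d·G[:,21] = (10010100101001101011101001)·(00000000000000001000000000) mod 2 = 0+0+0+0+0+0+0+0+0+0+0+0+0+0+0+0+1+0+0+0+0+0+0+0+0+0 mod 2 = 1
  c[22] = d·G[:,22] = (10010100101001101011101001)·(00000000000000000100000000) mod 2 = 0+0+0+0+0+0+0+0+0+0+0+0+0+0+0+0+0+0+0+0+0+0+0+0+0+0 mod 2 = 0
  c[23] = d·G[:,23] = (10010100101001101011101001)·(00000000000000000010000000) mod 2 = 0+0+0+0+0+0+0+0+0+0+0+0+0+0+0+0+0+0+1+0+0+0+0+0+0+0 mod 2 = 1
  c[24] = d·G[:,24] = (10010100101001101011101001)·(00000000000000000001000000) mod 2 = 0+0+0+0+0+0+0+0+0+0+0+0+0+0+0+0+0+0+0+1+0+0+0+0+0+0 mod 2 = 1
  c[25] = d·G[:,25] = (10010100101001101011101001)·(00000000000000000000100000) mod 2 = 0+0+0+0+0+0+0+0+0+0+0+0+0+0+0+0+0+0+0+0+1+0+0+0+0+0 mod 2 = 1
  c[26] = d·G[:,26] = (10010100101001101011101001)·(00000000000000000000010000) mod 2 = 0+0+0+0+0+0+0+0+0+0+0+0+0+0+0+0+0+0+0+0+0+0+0+0+0+0 mod 2 = 0
  c[27] = d·G[:,27] = (10010100101001101011101001)·(00000000000000000000001000) mod 2 = 0+0+0+0+0+0+0+0+0+0+0+0+0+0+0+0+0+0+0+0+0+0+1+0+0+0 mod 2 = 1
  c[28] = d·G[:,28] = (10010100101001101011101001)·(00000000000000000000000100) mod 2 = 0+0+0+0+0+0+0+0+0+0+0+0+0+0+0+0+0+0+0+0+0+0+0+0+0+0 mod 2 = 0
  c[29] = d·G[:,29] = (10010100101001101011101001)·(00000000000000000000000010) mod 2 = 0+0+0+0+0+0+0+0+0+0+0+0+0+0+0+0+0+0+0+0+0+0+0+0+0+0 mod 2 = 0
  c[30] = d·G[:,30] = (10010100101001101011101001)·(00000000000000000000000001) mod 2 = 0+0+0+0+0+0+0+0+0+0+0+0+0+0+0+0+0+0+0+0+0+0+0+0+0+1 mod 2 = 1
Codeword = 1011001001001010001101011101001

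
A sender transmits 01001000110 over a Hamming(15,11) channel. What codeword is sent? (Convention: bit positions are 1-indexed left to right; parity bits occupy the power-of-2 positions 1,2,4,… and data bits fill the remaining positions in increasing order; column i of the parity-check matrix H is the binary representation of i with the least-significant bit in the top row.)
Codeword c = d · G (mod 2), d = 01001000110:
  c[0] = d·G[:,0] = (01001000110)·(11011010101) mod 2 = 0+1+0+0+1+0+0+0+1+0+0 mod 2 = 1
  c[1] = d·G[:,1] = (01001000110)·(10110110011) mod 2 = 0+0+0+0+0+0+0+0+0+1+0 mod 2 = 1
  c[2] = d·G[:,2] = (01001000110)·(10000000000) mod 2 = 0+0+0+0+0+0+0+0+0+0+0 mod 2 = 0
  c[3] = d·G[:,3] = (01001000110)·(01110001111) mod 2 = 0+1+0+0+0+0+0+0+1+1+0 mod 2 = 1
  c[4] = d·G[:,4] = (01001000110)·(01000000000) mod 2 = 0+1+0+0+0+0+0+0+0+0+0 mod 2 = 1
  c[5] = d·G[:,5] = (01001000110)·(00100000000) mod 2 = 0+0+0+0+0+0+0+0+0+0+0 mod 2 = 0
  c[6] = d·G[:,6] = (01001000110)·(00010000000) mod 2 = 0+0+0+0+0+0+0+0+0+0+0 mod 2 = 0
  c[7] = d·G[:,7] = (01001000110)·(00001111111) mod 2 = 0+0+0+0+1+0+0+0+1+1+0 mod 2 = 1
  c[8] = d·G[:,8] = (01001000110)·(00001000000) mod 2 = 0+0+0+0+1+0+0+0+0+0+0 mod 2 = 1
  c[9] = d·G[:,9] = (01001000110)·(00000100000) mod 2 = 0+0+0+0+0+0+0+0+0+0+0 mod 2 = 0
  c[10] = d·G[:,10] = (01001000110)·(00000010000) mod 2 = 0+0+0+0+0+0+0+0+0+0+0 mod 2 = 0
  c[11] = d·G[:,11] = (01001000110)·(00000001000) mod 2 = 0+0+0+0+0+0+0+0+0+0+0 mod 2 = 0
  c[12] = d·G[:,12] = (01001000110)·(00000000100) mod 2 = 0+0+0+0+0+0+0+0+1+0+0 mod 2 = 1
  c[13] = d·G[:,13] = (01001000110)·(00000000010) mod 2 = 0+0+0+0+0+0+0+0+0+1+0 mod 2 = 1
  c[14] = d·G[:,14] = (01001000110)·(00000000001) mod 2 = 0+0+0+0+0+0+0+0+0+0+0 mod 2 = 0
Codeword = 110110011000110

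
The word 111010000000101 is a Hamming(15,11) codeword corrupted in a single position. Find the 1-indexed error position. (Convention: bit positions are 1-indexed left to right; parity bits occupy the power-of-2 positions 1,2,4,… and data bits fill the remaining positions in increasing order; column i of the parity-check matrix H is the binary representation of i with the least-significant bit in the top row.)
Syndrome s = H · r^T (mod 2), r = 111010000000101:
  s[0] = (101010101010101)·(111010000000101) mod 2 = 1+0+1+0+1+0+0+0+0+0+0+0+1+0+1 mod 2 = 1
  s[1] = (011001100110011)·(111010000000101) mod 2 = 0+1+1+0+0+0+0+0+0+0+0+0+0+0+1 mod 2 = 1
  s[2] = (000111100001111)·(111010000000101) mod 2 = 0+0+0+0+1+0+0+0+0+0+0+0+1+0+1 mod 2 = 1
  s[3] = (000000011111111)·(111010000000101) mod 2 = 0+0+0+0+0+0+0+0+0+0+0+0+1+0+1 mod 2 = 0
Syndrome = 1110
Column i of H is the binary representation of i, so the syndrome is the binary index of the flipped bit.
Read s = 1110 with s[0] as LSB: 1·2^0 + 1·2^1 + 1·2^2 + 0·2^3 = 7.
Error is at bit position 7.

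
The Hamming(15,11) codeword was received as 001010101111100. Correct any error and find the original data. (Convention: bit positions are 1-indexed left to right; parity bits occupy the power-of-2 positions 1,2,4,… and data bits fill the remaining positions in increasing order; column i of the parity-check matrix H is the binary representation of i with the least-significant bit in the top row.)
Syndrome s = H · r^T (mod 2), r = 001010101111100:
  s[0] = (101010101010101)·(001010101111100) mod 2 = 0+0+1+0+1+0+1+0+1+0+1+0+1+0+0 mod 2 = 0
  s[1] = (011001100110011)·(001010101111100) mod 2 = 0+0+1+0+0+0+1+0+0+1+1+0+0+0+0 mod 2 = 0
  s[2] = (000111100001111)·(001010101111100) mod 2 = 0+0+0+0+1+0+1+0+0+0+0+1+1+0+0 mod 2 = 0
  s[3] = (000000011111111)·(001010101111100) mod 2 = 0+0+0+0+0+0+0+0+1+1+1+1+1+0+0 mod 2 = 1
Syndrome = 0001
Column 8 of H equals this syndrome → error at bit 8 (1-indexed).
Flip bit 8: 001010101111100 → 001010111111100
Extract data bits at positions {3,5,6,7,9,10,11,12,13,14,15}: 11011111100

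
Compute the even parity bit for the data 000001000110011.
Sum of data bits: 0+0+0+0+0+1+0+0+0+1+1+0+0+1+1 = 5.
5 mod 2 = 1, so parity bit = 1.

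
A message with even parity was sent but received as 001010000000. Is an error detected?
Sum of received bits: 0+0+1+0+1+0+0+0+0+0+0+0 = 2; 2 mod 2 = 0. Result is 0 → no error detected.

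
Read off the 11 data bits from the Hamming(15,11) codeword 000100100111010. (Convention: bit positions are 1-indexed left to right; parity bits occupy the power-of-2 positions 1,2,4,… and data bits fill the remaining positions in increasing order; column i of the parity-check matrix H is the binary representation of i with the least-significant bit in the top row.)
Parity bits occupy power-of-2 positions; data bits are at positions {3,5,6,7,9,10,11,12,13,14,15} (1-indexed).
Extract: c[3]=0 c[5]=0 c[6]=0 c[7]=1 c[9]=0 c[10]=1 c[11]=1 c[12]=1 c[13]=0 c[14]=1 c[15]=0
Data = 00010111010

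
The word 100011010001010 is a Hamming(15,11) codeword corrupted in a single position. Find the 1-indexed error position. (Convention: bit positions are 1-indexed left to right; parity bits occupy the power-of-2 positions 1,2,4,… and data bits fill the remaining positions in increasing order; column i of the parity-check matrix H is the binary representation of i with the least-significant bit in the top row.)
Syndrome s = H · r^T (mod 2), r = 100011010001010:
  s[0] = (101010101010101)·(100011010001010) mod 2 = 1+0+0+0+1+0+0+0+0+0+0+0+0+0+0 mod 2 = 0
  s[1] = (011001100110011)·(100011010001010) mod 2 = 0+0+0+0+0+1+0+0+0+0+0+0+0+1+0 mod 2 = 0
  s[2] = (000111100001111)·(100011010001010) mod 2 = 0+0+0+0+1+1+0+0+0+0+0+1+0+1+0 mod 2 = 0
  s[3] = (000000011111111)·(100011010001010) mod 2 = 0+0+0+0+0+0+0+1+0+0+0+1+0+1+0 mod 2 = 1
Syndrome = 0001
Column i of H is the binary representation of i, so the syndrome is the binary index of the flipped bit.
Read s = 0001 with s[0] as LSB: 0·2^0 + 0·2^1 + 0·2^2 + 1·2^3 = 8.
Error is at bit position 8.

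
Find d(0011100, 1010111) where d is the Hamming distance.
XOR = 1001011, count of 1s = 4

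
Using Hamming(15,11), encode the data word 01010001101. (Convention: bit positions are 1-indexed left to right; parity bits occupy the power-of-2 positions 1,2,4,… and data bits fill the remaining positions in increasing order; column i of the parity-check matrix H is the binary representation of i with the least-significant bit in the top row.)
Codeword c = d · G (mod 2), d = 01010001101:
  c[0] = d·G[:,0] = (01010001101)·(11011010101) mod 2 = 0+1+0+1+0+0+0+0+1+0+1 mod 2 = 0
  c[1] = d·G[:,1] = (01010001101)·(10110110011) mod 2 = 0+0+0+1+0+0+0+0+0+0+1 mod 2 = 0
  c[2] = d·G[:,2] = (01010001101)·(10000000000) mod 2 = 0+0+0+0+0+0+0+0+0+0+0 mod 2 = 0
  c[3] = d·G[:,3] = (01010001101)·(01110001111) mod 2 = 0+1+0+1+0+0+0+1+1+0+1 mod 2 = 1
  c[4] = d·G[:,4] = (01010001101)·(01000000000) mod 2 = 0+1+0+0+0+0+0+0+0+0+0 mod 2 = 1
  c[5] = d·G[:,5] = (01010001101)·(00100000000) mod 2 = 0+0+0+0+0+0+0+0+0+0+0 mod 2 = 0
  c[6] = d·G[:,6] = (01010001101)·(00010000000) mod 2 = 0+0+0+1+0+0+0+0+0+0+0 mod 2 = 1
  c[7] = d·G[:,7] = (01010001101)·(00001111111) mod 2 = 0+0+0+0+0+0+0+1+1+0+1 mod 2 = 1
  c[8] = d·G[:,8] = (01010001101)·(00001000000) mod 2 = 0+0+0+0+0+0+0+0+0+0+0 mod 2 = 0
  c[9] = d·G[:,9] = (01010001101)·(00000100000) mod 2 = 0+0+0+0+0+0+0+0+0+0+0 mod 2 = 0
  c[10] = d·G[:,10] = (01010001101)·(00000010000) mod 2 = 0+0+0+0+0+0+0+0+0+0+0 mod 2 = 0
  c[11] = d·G[:,11] = (01010001101)·(00000001000) mod 2 = 0+0+0+0+0+0+0+1+0+0+0 mod 2 = 1
  c[12] = d·G[:,12] = (01010001101)·(00000000100) mod 2 = 0+0+0+0+0+0+0+0+1+0+0 mod 2 = 1
  c[13] = d·G[:,13] = (01010001101)·(00000000010) mod 2 = 0+0+0+0+0+0+0+0+0+0+0 mod 2 = 0
  c[14] = d·G[:,14] = (01010001101)·(00000000001) mod 2 = 0+0+0+0+0+0+0+0+0+0+1 mod 2 = 1
Codeword = 000110110001101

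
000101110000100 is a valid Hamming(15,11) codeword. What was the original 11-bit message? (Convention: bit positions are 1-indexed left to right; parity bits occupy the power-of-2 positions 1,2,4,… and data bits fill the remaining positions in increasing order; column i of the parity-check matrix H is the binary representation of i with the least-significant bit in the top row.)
Parity bits occupy power-of-2 positions; data bits are at positions {3,5,6,7,9,10,11,12,13,14,15} (1-indexed).
Extract: c[3]=0 c[5]=0 c[6]=1 c[7]=1 c[9]=0 c[10]=0 c[11]=0 c[12]=0 c[13]=1 c[14]=0 c[15]=0
Data = 00110000100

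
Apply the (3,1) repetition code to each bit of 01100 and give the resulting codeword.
Repeat each bit 3× and concatenate:
0→000  1→111  1→111  0→000  0→000
Codeword = 000111111000000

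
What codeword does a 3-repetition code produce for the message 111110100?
Repeat each bit 3× and concatenate:
1→111  1→111  1→111  1→111  1→111  0→000  1→111  0→000  0→000
Codeword = 111111111111111000111000000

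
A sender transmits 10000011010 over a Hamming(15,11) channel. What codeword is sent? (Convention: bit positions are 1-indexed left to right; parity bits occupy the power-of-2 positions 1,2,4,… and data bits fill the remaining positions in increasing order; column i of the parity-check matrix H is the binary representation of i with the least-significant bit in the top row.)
Codeword c = d · G (mod 2), d = 10000011010:
  c[0] = d·G[:,0] = (10000011010)·(11011010101) mod 2 = 1+0+0+0+0+0+1+0+0+0+0 mod 2 = 0
  c[1] = d·G[:,1] = (10000011010)·(10110110011) mod 2 = 1+0+0+0+0+0+1+0+0+1+0 mod 2 = 1
  c[2] = d·G[:,2] = (10000011010)·(10000000000) mod 2 = 1+0+0+0+0+0+0+0+0+0+0 mod 2 = 1
  c[3] = d·G[:,3] = (10000011010)·(01110001111) mod 2 = 0+0+0+0+0+0+0+1+0+1+0 mod 2 = 0
  c[4] = d·G[:,4] = (10000011010)·(01000000000) mod 2 = 0+0+0+0+0+0+0+0+0+0+0 mod 2 = 0
  c[5] = d·G[:,5] = (10000011010)·(00100000000) mod 2 = 0+0+0+0+0+0+0+0+0+0+0 mod 2 = 0
  c[6] = d·G[:,6] = (10000011010)·(00010000000) mod 2 = 0+0+0+0+0+0+0+0+0+0+0 mod 2 = 0
  c[7] = d·G[:,7] = (10000011010)·(00001111111) mod 2 = 0+0+0+0+0+0+1+1+0+1+0 mod 2 = 1
  c[8] = d·G[:,8] = (10000011010)·(00001000000) mod 2 = 0+0+0+0+0+0+0+0+0+0+0 mod 2 = 0
  c[9] = d·G[:,9] = (10000011010)·(00000100000) mod 2 = 0+0+0+0+0+0+0+0+0+0+0 mod 2 = 0
  c[10] = d·G[:,10] = (10000011010)·(00000010000) mod 2 = 0+0+0+0+0+0+1+0+0+0+0 mod 2 = 1
  c[11] = d·G[:,11] = (10000011010)·(00000001000) mod 2 = 0+0+0+0+0+0+0+1+0+0+0 mod 2 = 1
  c[12] = d·G[:,12] = (10000011010)·(00000000100) mod 2 = 0+0+0+0+0+0+0+0+0+0+0 mod 2 = 0
  c[13] = d·G[:,13] = (10000011010)·(00000000010) mod 2 = 0+0+0+0+0+0+0+0+0+1+0 mod 2 = 1
  c[14] = d·G[:,14] = (10000011010)·(00000000001) mod 2 = 0+0+0+0+0+0+0+0+0+0+0 mod 2 = 0
Codeword = 011000010011010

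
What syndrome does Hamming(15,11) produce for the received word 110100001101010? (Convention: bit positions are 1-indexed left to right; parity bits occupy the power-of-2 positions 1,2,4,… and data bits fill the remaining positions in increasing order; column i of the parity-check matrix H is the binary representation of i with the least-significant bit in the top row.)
Syndrome s = H · r^T (mod 2), r = 110100001101010:
  s[0] = (101010101010101)·(110100001101010) mod 2 = 1+0+0+0+0+0+0+0+1+0+0+0+0+0+0 mod 2 = 0
  s[1] = (011001100110011)·(110100001101010) mod 2 = 0+1+0+0+0+0+0+0+0+1+0+0+0+1+0 mod 2 = 1
  s[2] = (000111100001111)·(110100001101010) mod 2 = 0+0+0+1+0+0+0+0+0+0+0+1+0+1+0 mod 2 = 1
  s[3] = (000000011111111)·(110100001101010) mod 2 = 0+0+0+0+0+0+0+0+1+1+0+1+0+1+0 mod 2 = 0
Syndrome = 0110
Non-zero syndrome: error at position 6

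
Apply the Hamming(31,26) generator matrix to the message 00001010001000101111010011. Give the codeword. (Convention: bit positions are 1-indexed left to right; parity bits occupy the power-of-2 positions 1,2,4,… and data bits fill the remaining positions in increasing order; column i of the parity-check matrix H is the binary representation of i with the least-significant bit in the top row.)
Codeword c = d · G (mod 2), d = 00001010001000101111010011:
  c[0] = d·G[:,0] = (00001010001000101111010011)·(11011010101101010101010101) mod 2 = 0+0+0+0+1+0+1+0+0+0+1+0+0+0+0+0+0+1+0+1+0+1+0+0+0+1 mod 2 = 1
  c[1] = d·G[:,1] = (00001010001000101111010011)·(10110110011011001100110011) mod 2 = 0+0+0+0+0+0+1+0+0+0+1+0+0+0+0+0+1+1+0+0+0+1+0+0+1+1 mod 2 = 1
  c[2] = d·G[:,2] = (00001010001000101111010011)·(10000000000000000000000000) mod 2 = 0+0+0+0+0+0+0+0+0+0+0+0+0+0+0+0+0+0+0+0+0+0+0+0+0+0 mod 2 = 0
  c[3] = d·G[:,3] = (00001010001000101111010011)·(01110001111000111100001111) mod 2 = 0+0+0+0+0+0+0+0+0+0+1+0+0+0+1+0+1+1+0+0+0+0+0+0+1+1 mod 2 = 0
  c[4] = d·G[:,4] = (00001010001000101111010011)·(01000000000000000000000000) mod 2 = 0+0+0+0+0+0+0+0+0+0+0+0+0+0+0+0+0+0+0+0+0+0+0+0+0+0 mod 2 = 0
  c[5] = d·G[:,5] = (00001010001000101111010011)·(00100000000000000000000000) mod 2 = 0+0+0+0+0+0+0+0+0+0+0+0+0+0+0+0+0+0+0+0+0+0+0+0+0+0 mod 2 = 0
  c[6] = d·G[:,6] = (00001010001000101111010011)·(00010000000000000000000000) mod 2 = 0+0+0+0+0+0+0+0+0+0+0+0+0+0+0+0+0+0+0+0+0+0+0+0+0+0 mod 2 = 0
  c[7] = d·G[:,7] = (00001010001000101111010011)·(00001111111000000011111111) mod 2 = 0+0+0+0+1+0+1+0+0+0+1+0+0+0+0+0+0+0+1+1+0+1+0+0+1+1 mod 2 = 0
  c[8] = d·G[:,8] = (00001010001000101111010011)·(00001000000000000000000000) mod 2 = 0+0+0+0+1+0+0+0+0+0+0+0+0+0+0+0+0+0+0+0+0+0+0+0+0+0 mod 2 = 1
  c[9] = d·G[:,9] = (00001010001000101111010011)·(00000100000000000000000000) mod 2 = 0+0+0+0+0+0+0+0+0+0+0+0+0+0+0+0+0+0+0+0+0+0+0+0+0+0 mod 2 = 0
  c[10] = d·G[:,10] = (00001010001000101111010011)·(00000010000000000000000000) mod 2 = 0+0+0+0+0+0+1+0+0+0+0+0+0+0+0+0+0+0+0+0+0+0+0+0+0+0 mod 2 = 1
  c[11] = d·G[:,11] = (00001010001000101111010011)·(00000001000000000000000000) mod 2 = 0+0+0+0+0+0+0+0+0+0+0+0+0+0+0+0+0+0+0+0+0+0+0+0+0+0 mod 2 = 0
  c[12] = d·G[:,12] = (00001010001000101111010011)·(00000000100000000000000000) mod 2 = 0+0+0+0+0+0+0+0+0+0+0+0+0+0+0+0+0+0+0+0+0+0+0+0+0+0 mod 2 = 0
  c[13] = d·G[:,13] = (00001010001000101111010011)·(00000000010000000000000000) mod 2 = 0+0+0+0+0+0+0+0+0+0+0+0+0+0+0+0+0+0+0+0+0+0+0+0+0+0 mod 2 = 0
  c[14] = d·G[:,14] = (00001010001000101111010011)·(00000000001000000000000000) mod 2 = 0+0+0+0+0+0+0+0+0+0+1+0+0+0+0+0+0+0+0+0+0+0+0+0+0+0 mod 2 = 1
  c[15] = d·G[:,15] = (00001010001000101111010011)·(00000000000111111111111111) mod 2 = 0+0+0+0+0+0+0+0+0+0+0+0+0+0+1+0+1+1+1+1+0+1+0+0+1+1 mod 2 = 0
  c[16] = d·G[:,16] = (00001010001000101111010011)·(00000000000100000000000000) mod 2 = 0+0+0+0+0+0+0+0+0+0+0+0+0+0+0+0+0+0+0+0+0+0+0+0+0+0 mod 2 = 0
  c[17] = d·G[:,17] = (00001010001000101111010011)·(00000000000010000000000000) mod 2 = 0+0+0+0+0+0+0+0+0+0+0+0+0+0+0+0+0+0+0+0+0+0+0+0+0+0 mod 2 = 0
  c[18] = d·G[:,18] = (00001010001000101111010011)·(00000000000001000000000000) mod 2 = 0+0+0+0+0+0+0+0+0+0+0+0+0+0+0+0+0+0+0+0+0+0+0+0+0+0 mod 2 = 0
  c[19] = d·G[:,19] = (00001010001000101111010011)·(00000000000000100000000000) mod 2 = 0+0+0+0+0+0+0+0+0+0+0+0+0+0+1+0+0+0+0+0+0+0+0+0+0+0 mod 2 = 1
  c[20] = d·G[:,20] = (00001010001000101111010011)·(00000000000000010000000000) mod 2 = 0+0+0+0+0+0+0+0+0+0+0+0+0+0+0+0+0+0+0+0+0+0+0+0+0+0 mod 2 = 0
  c[21] = d·G[:,21] = (00001010001000101111010011)·(00000000000000001000000000) mod 2 = 0+0+0+0+0+0+0+0+0+0+0+0+0+0+0+0+1+0+0+0+0+0+0+0+0+0 mod 2 = 1
  c[22] = d·G[:,22] = (00001010001000101111010011)·(00000000000000000100000000) mod 2 = 0+0+0+0+0+0+0+0+0+0+0+0+0+0+0+0+0+1+0+0+0+0+0+0+0+0 mod 2 = 1
  c[23] = d·G[:,23] = (00001010001000101111010011)·(00000000000000000010000000) mod 2 = 0+0+0+0+0+0+0+0+0+0+0+0+0+0+0+0+0+0+1+0+0+0+0+0+0+0 mod 2 = 1
  c[24] = d·G[:,24] = (00001010001000101111010011)·(00000000000000000001000000) mod 2 = 0+0+0+0+0+0+0+0+0+0+0+0+0+0+0+0+0+0+0+1+0+0+0+0+0+0 mod 2 = 1
  c[25] = d·G[:,25] = (00001010001000101111010011)·(00000000000000000000100000) mod 2 = 0+0+0+0+0+0+0+0+0+0+0+0+0+0+0+0+0+0+0+0+0+0+0+0+0+0 mod 2 = 0
  c[26] = d·G[:,26] = (00001010001000101111010011)·(00000000000000000000010000) mod 2 = 0+0+0+0+0+0+0+0+0+0+0+0+0+0+0+0+0+0+0+0+0+1+0+0+0+0 mod 2 = 1
  c[27] = d·G[:,27] = (00001010001000101111010011)·(00000000000000000000001000) mod 2 = 0+0+0+0+0+0+0+0+0+0+0+0+0+0+0+0+0+0+0+0+0+0+0+0+0+0 mod 2 = 0
  c[28] = d·G[:,28] = (00001010001000101111010011)·(00000000000000000000000100) mod 2 = 0+0+0+0+0+0+0+0+0+0+0+0+0+0+0+0+0+0+0+0+0+0+0+0+0+0 mod 2 = 0
  c[29] = d·G[:,29] = (00001010001000101111010011)·(00000000000000000000000010) mod 2 = 0+0+0+0+0+0+0+0+0+0+0+0+0+0+0+0+0+0+0+0+0+0+0+0+1+0 mod 2 = 1
  c[30] = d·G[:,30] = (00001010001000101111010011)·(00000000000000000000000001) mod 2 = 0+0+0+0+0+0+0+0+0+0+0+0+0+0+0+0+0+0+0+0+0+0+0+0+0+1 mod 2 = 1
Codeword = 1100000010100010000101111010011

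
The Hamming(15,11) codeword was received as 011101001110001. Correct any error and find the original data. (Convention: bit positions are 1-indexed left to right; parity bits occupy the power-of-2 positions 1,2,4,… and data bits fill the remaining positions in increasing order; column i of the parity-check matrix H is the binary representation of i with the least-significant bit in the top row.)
Syndrome s = H · r^T (mod 2), r = 011101001110001:
  s[0] = (101010101010101)·(011101001110001) mod 2 = 0+0+1+0+0+0+0+0+1+0+1+0+0+0+1 mod 2 = 0
  s[1] = (011001100110011)·(011101001110001) mod 2 = 0+1+1+0+0+1+0+0+0+1+1+0+0+0+1 mod 2 = 0
  s[2] = (000111100001111)·(011101001110001) mod 2 = 0+0+0+1+0+1+0+0+0+0+0+0+0+0+1 mod 2 = 1
  s[3] = (000000011111111)·(011101001110001) mod 2 = 0+0+0+0+0+0+0+0+1+1+1+0+0+0+1 mod 2 = 0
Syndrome = 0010
Column 4 of H equals this syndrome → error at bit 4 (1-indexed).
Flip bit 4: 011101001110001 → 011001001110001
Extract data bits at positions {3,5,6,7,9,10,11,12,13,14,15}: 10101110001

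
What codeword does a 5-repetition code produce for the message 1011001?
Repeat each bit 5× and concatenate:
1→11111  0→00000  1→11111  1→11111  0→00000  0→00000  1→11111
Codeword = 11111000001111111111000000000011111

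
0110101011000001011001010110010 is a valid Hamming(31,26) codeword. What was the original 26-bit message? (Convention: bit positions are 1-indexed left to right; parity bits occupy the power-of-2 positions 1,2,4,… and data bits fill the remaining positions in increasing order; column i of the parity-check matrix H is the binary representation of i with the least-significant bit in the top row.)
Parity bits occupy power-of-2 positions; data bits are at positions {3,5,6,7,9,10,11,12,13,14,15,17,18,19,20,21,22,23,24,25,26,27,28,29,30,31} (1-indexed).
Extract: c[3]=1 c[5]=1 c[6]=0 c[7]=1 c[9]=1 c[10]=1 c[11]=0 c[12]=0 c[13]=0 c[14]=0 c[15]=0 c[17]=0 c[18]=1 c[19]=1 c[20]=0 c[21]=0 c[22]=1 c[23]=0 c[24]=1 c[25]=0 c[26]=1 c[27]=1 c[28]=0 c[29]=0 c[30]=1 c[31]=0
Data = 11011100000011001010110010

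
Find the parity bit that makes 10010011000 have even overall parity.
Sum of data bits: 1+0+0+1+0+0+1+1+0+0+0 = 4.
4 mod 2 = 0, so parity bit = 0.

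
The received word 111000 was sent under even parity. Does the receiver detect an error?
Sum of received bits: 1+1+1+0+0+0 = 3; 3 mod 2 = 1. Result is 1 ≠ 0 → error detected.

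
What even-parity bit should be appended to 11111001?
Sum of data bits: 1+1+1+1+1+0+0+1 = 6.
6 mod 2 = 0, so parity bit = 0.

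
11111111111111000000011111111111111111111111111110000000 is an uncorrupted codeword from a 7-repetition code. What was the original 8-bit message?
Split into 7-bit blocks: 1111111 1111111 0000000 1111111 1111111 1111111 1111111 0000000
Data = 11011110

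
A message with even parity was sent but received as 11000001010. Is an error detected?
Sum of received bits: 1+1+0+0+0+0+0+1+0+1+0 = 4; 4 mod 2 = 0. Result is 0 → no error detected.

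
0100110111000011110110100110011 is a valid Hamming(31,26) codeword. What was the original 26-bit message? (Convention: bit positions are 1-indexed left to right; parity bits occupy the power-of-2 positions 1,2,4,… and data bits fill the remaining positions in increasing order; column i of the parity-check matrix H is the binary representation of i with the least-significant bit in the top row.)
Parity bits occupy power-of-2 positions; data bits are at positions {3,5,6,7,9,10,11,12,13,14,15,17,18,19,20,21,22,23,24,25,26,27,28,29,30,31} (1-indexed).
Extract: c[3]=0 c[5]=1 c[6]=1 c[7]=0 c[9]=1 c[10]=1 c[11]=0 c[12]=0 c[13]=0 c[14]=0 c[15]=1 c[17]=1 c[18]=1 c[19]=0 c[20]=1 c[21]=1 c[22]=0 c[23]=1 c[24]=0 c[25]=0 c[26]=1 c[27]=1 c[28]=0 c[29]=0 c[30]=1 c[31]=1
Data = 01101100001110110100110011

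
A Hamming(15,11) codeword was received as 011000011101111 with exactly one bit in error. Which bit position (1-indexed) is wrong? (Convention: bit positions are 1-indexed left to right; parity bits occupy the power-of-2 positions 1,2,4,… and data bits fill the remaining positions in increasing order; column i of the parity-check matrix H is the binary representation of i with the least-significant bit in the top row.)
Syndrome s = H · r^T (mod 2), r = 011000011101111:
  s[0] = (101010101010101)·(011000011101111) mod 2 = 0+0+1+0+0+0+0+0+1+0+0+0+1+0+1 mod 2 = 0
  s[1] = (011001100110011)·(011000011101111) mod 2 = 0+1+1+0+0+0+0+0+0+1+0+0+0+1+1 mod 2 = 1
  s[2] = (000111100001111)·(011000011101111) mod 2 = 0+0+0+0+0+0+0+0+0+0+0+1+1+1+1 mod 2 = 0
  s[3] = (000000011111111)·(011000011101111) mod 2 = 0+0+0+0+0+0+0+1+1+1+0+1+1+1+1 mod 2 = 1
Syndrome = 0101
Column i of H is the binary representation of i, so the syndrome is the binary index of the flipped bit.
Read s = 0101 with s[0] as LSB: 0·2^0 + 1·2^1 + 0·2^2 + 1·2^3 = 10.
Error is at bit position 10.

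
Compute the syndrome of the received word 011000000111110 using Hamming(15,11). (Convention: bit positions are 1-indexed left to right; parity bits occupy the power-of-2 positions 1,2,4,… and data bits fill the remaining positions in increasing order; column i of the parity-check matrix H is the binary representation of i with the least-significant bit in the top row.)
Syndrome s = H · r^T (mod 2), r = 011000000111110:
  s[0] = (101010101010101)·(011000000111110) mod 2 = 0+0+1+0+0+0+0+0+0+0+1+0+1+0+0 mod 2 = 1
  s[1] = (011001100110011)·(011000000111110) mod 2 = 0+1+1+0+0+0+0+0+0+1+1+0+0+1+0 mod 2 = 1
  s[2] = (000111100001111)·(011000000111110) mod 2 = 0+0+0+0+0+0+0+0+0+0+0+1+1+1+0 mod 2 = 1
  s[3] = (000000011111111)·(011000000111110) mod 2 = 0+0+0+0+0+0+0+0+0+1+1+1+1+1+0 mod 2 = 1
Syndrome = 1111
Non-zero syndrome: error at position 15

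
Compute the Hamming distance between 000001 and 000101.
XOR = 000100, count of 1s = 1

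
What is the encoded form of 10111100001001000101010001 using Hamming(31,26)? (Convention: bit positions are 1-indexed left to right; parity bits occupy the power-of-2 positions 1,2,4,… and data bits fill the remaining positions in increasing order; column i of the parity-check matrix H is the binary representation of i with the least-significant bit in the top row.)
Codeword c = d · G (mod 2), d = 10111100001001000101010001:
  c[0] = d·G[:,0] = (10111100001001000101010001)·(11011010101101010101010101) mod 2 = 1+0+0+1+1+0+0+0+0+0+1+0+0+1+0+0+0+1+0+1+0+1+0+0+0+1 mod 2 = 1
  c[1] = d·G[:,1] = (10111100001001000101010001)·(10110110011011001100110011) mod 2 = 1+0+1+1+0+1+0+0+0+0+1+0+0+1+0+0+0+1+0+0+0+1+0+0+0+1 mod 2 = 1
  c[2] = d·G[:,2] = (10111100001001000101010001)·(10000000000000000000000000) mod 2 = 1+0+0+0+0+0+0+0+0+0+0+0+0+0+0+0+0+0+0+0+0+0+0+0+0+0 mod 2 = 1
  c[3] = d·G[:,3] = (10111100001001000101010001)·(01110001111000111100001111) mod 2 = 0+0+1+1+0+0+0+0+0+0+1+0+0+0+0+0+0+1+0+0+0+0+0+0+0+1 mod 2 = 1
  c[4] = d·G[:,4] = (10111100001001000101010001)·(01000000000000000000000000) mod 2 = 0+0+0+0+0+0+0+0+0+0+0+0+0+0+0+0+0+0+0+0+0+0+0+0+0+0 mod 2 = 0
  c[5] = d·G[:,5] = (10111100001001000101010001)·(00100000000000000000000000) mod 2 = 0+0+1+0+0+0+0+0+0+0+0+0+0+0+0+0+0+0+0+0+0+0+0+0+0+0 mod 2 = 1
  c[6] = d·G[:,6] = (10111100001001000101010001)·(00010000000000000000000000) mod 2 = 0+0+0+1+0+0+0+0+0+0+0+0+0+0+0+0+0+0+0+0+0+0+0+0+0+0 mod 2 = 1
  c[7] = d·G[:,7] = (10111100001001000101010001)·(00001111111000000011111111) mod 2 = 0+0+0+0+1+1+0+0+0+0+1+0+0+0+0+0+0+0+0+1+0+1+0+0+0+1 mod 2 = 0
  c[8] = d·G[:,8] = (10111100001001000101010001)·(00001000000000000000000000) mod 2 = 0+0+0+0+1+0+0+0+0+0+0+0+0+0+0+0+0+0+0+0+0+0+0+0+0+0 mod 2 = 1
  c[9] = d·G[:,9] = (10111100001001000101010001)·(00000100000000000000000000) mod 2 = 0+0+0+0+0+1+0+0+0+0+0+0+0+0+0+0+0+0+0+0+0+0+0+0+0+0 mod 2 = 1
  c[10] = d·G[:,10] = (10111100001001000101010001)·(00000010000000000000000000) mod 2 = 0+0+0+0+0+0+0+0+0+0+0+0+0+0+0+0+0+0+0+0+0+0+0+0+0+0 mod 2 = 0
  c[11] = d·G[:,11] = (10111100001001000101010001)·(00000001000000000000000000) mod 2 = 0+0+0+0+0+0+0+0+0+0+0+0+0+0+0+0+0+0+0+0+0+0+0+0+0+0 mod 2 = 0
  c[12] = d·G[:,12] = (10111100001001000101010001)·(00000000100000000000000000) mod 2 = 0+0+0+0+0+0+0+0+0+0+0+0+0+0+0+0+0+0+0+0+0+0+0+0+0+0 mod 2 = 0
  c[13] = d·G[:,13] = (10111100001001000101010001)·(00000000010000000000000000) mod 2 = 0+0+0+0+0+0+0+0+0+0+0+0+0+0+0+0+0+0+0+0+0+0+0+0+0+0 mod 2 = 0
  c[14] = d·G[:,14] = (10111100001001000101010001)·(00000000001000000000000000) mod 2 = 0+0+0+0+0+0+0+0+0+0+1+0+0+0+0+0+0+0+0+0+0+0+0+0+0+0 mod 2 = 1
  c[15] = d·G[:,15] = (10111100001001000101010001)·(00000000000111111111111111) mod 2 = 0+0+0+0+0+0+0+0+0+0+0+0+0+1+0+0+0+1+0+1+0+1+0+0+0+1 mod 2 = 1
  c[16] = d·G[:,16] = (10111100001001000101010001)·(00000000000100000000000000) mod 2 = 0+0+0+0+0+0+0+0+0+0+0+0+0+0+0+0+0+0+0+0+0+0+0+0+0+0 mod 2 = 0
  c[17] = d·G[:,17] = (10111100001001000101010001)·(00000000000010000000000000) mod 2 = 0+0+0+0+0+0+0+0+0+0+0+0+0+0+0+0+0+0+0+0+0+0+0+0+0+0 mod 2 = 0
  c[18] = d·G[:,18] = (10111100001001000101010001)·(00000000000001000000000000) mod 2 = 0+0+0+0+0+0+0+0+0+0+0+0+0+1+0+0+0+0+0+0+0+0+0+0+0+0 mod 2 = 1
  c[19] = d·G[:,19] = (10111100001001000101010001)·(00000000000000100000000000) mod 2 = 0+0+0+0+0+0+0+0+0+0+0+0+0+0+0+0+0+0+0+0+0+0+0+0+0+0 mod 2 = 0
  c[20] = d·G[:,20] = (10111100001001000101010001)·(00000000000000010000000000) mod 2 = 0+0+0+0+0+0+0+0+0+0+0+0+0+0+0+0+0+0+0+0+0+0+0+0+0+0 mod 2 = 0
  c[21] = d·G[:,21] = (10111100001001000101010001)·(00000000000000001000000000) mod 2 = 0+0+0+0+0+0+0+0+0+0+0+0+0+0+0+0+0+0+0+0+0+0+0+0+0+0 mod 2 = 0
  c[22] = d·G[:,22] = (10111100001001000101010001)·(00000000000000000100000000) mod 2 = 0+0+0+0+0+0+0+0+0+0+0+0+0+0+0+0+0+1+0+0+0+0+0+0+0+0 mod 2 = 1
  c[23] = d·G[:,23] = (10111100001001000101010001)·(00000000000000000010000000) mod 2 = 0+0+0+0+0+0+0+0+0+0+0+0+0+0+0+0+0+0+0+0+0+0+0+0+0+0 mod 2 = 0
  c[24] = d·G[:,24] = (10111100001001000101010001)·(00000000000000000001000000) mod 2 = 0+0+0+0+0+0+0+0+0+0+0+0+0+0+0+0+0+0+0+1+0+0+0+0+0+0 mod 2 = 1
  c[25] = d·G[:,25] = (10111100001001000101010001)·(00000000000000000000100000) mod 2 = 0+0+0+0+0+0+0+0+0+0+0+0+0+0+0+0+0+0+0+0+0+0+0+0+0+0 mod 2 = 0
  c[26] = d·G[:,26] = (10111100001001000101010001)·(00000000000000000000010000) mod 2 = 0+0+0+0+0+0+0+0+0+0+0+0+0+0+0+0+0+0+0+0+0+1+0+0+0+0 mod 2 = 1
  c[27] = d·G[:,27] = (10111100001001000101010001)·(00000000000000000000001000) mod 2 = 0+0+0+0+0+0+0+0+0+0+0+0+0+0+0+0+0+0+0+0+0+0+0+0+0+0 mod 2 = 0
  c[28] = d·G[:,28] = (10111100001001000101010001)·(00000000000000000000000100) mod 2 = 0+0+0+0+0+0+0+0+0+0+0+0+0+0+0+0+0+0+0+0+0+0+0+0+0+0 mod 2 = 0
  c[29] = d·G[:,29] = (10111100001001000101010001)·(00000000000000000000000010) mod 2 = 0+0+0+0+0+0+0+0+0+0+0+0+0+0+0+0+0+0+0+0+0+0+0+0+0+0 mod 2 = 0
  c[30] = d·G[:,30] = (10111100001001000101010001)·(00000000000000000000000001) mod 2 = 0+0+0+0+0+0+0+0+0+0+0+0+0+0+0+0+0+0+0+0+0+0+0+0+0+1 mod 2 = 1
Codeword = 1111011011000011001000101010001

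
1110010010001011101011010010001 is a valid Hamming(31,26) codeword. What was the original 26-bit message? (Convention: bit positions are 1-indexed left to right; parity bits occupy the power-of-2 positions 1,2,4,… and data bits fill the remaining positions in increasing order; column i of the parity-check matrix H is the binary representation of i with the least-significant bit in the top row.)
Parity bits occupy power-of-2 positions; data bits are at positions {3,5,6,7,9,10,11,12,13,14,15,17,18,19,20,21,22,23,24,25,26,27,28,29,30,31} (1-indexed).
Extract: c[3]=1 c[5]=0 c[6]=1 c[7]=0 c[9]=1 c[10]=0 c[11]=0 c[12]=0 c[13]=1 c[14]=0 c[15]=1 c[17]=1 c[18]=0 c[19]=1 c[20]=0 c[21]=1 c[22]=1 c[23]=0 c[24]=1 c[25]=0 c[26]=0 c[27]=1 c[28]=0 c[29]=0 c[30]=0 c[31]=1
Data = 10101000101101011010010001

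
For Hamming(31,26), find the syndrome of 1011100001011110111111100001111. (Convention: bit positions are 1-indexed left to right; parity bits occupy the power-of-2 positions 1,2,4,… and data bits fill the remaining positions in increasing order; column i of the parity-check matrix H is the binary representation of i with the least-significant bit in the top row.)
Syndrome s = H · r^T (mod 2), r = 1011100001011110111111100001111:
  s[0] = (1010101010101010101010101010101)·(1011100001011110111111100001111) mod 2 = 1+0+1+0+1+0+0+0+0+0+0+0+1+0+1+0+1+0+1+0+1+0+1+0+0+0+0+0+1+0+1 mod 2 = 1
  s[1] = (0110011001100110011001100110011)·(1011100001011110111111100001111) mod 2 = 0+0+1+0+0+0+0+0+0+1+0+0+0+1+1+0+0+1+1+0+0+1+1+0+0+0+0+0+0+1+1 mod 2 = 0
  s[2] = (0001111000011110000111100001111)·(1011100001011110111111100001111) mod 2 = 0+0+0+1+1+0+0+0+0+0+0+1+1+1+1+0+0+0+0+1+1+1+1+0+0+0+0+1+1+1+1 mod 2 = 0
  s[3] = (0000000111111110000000011111111)·(1011100001011110111111100001111) mod 2 = 0+0+0+0+0+0+0+0+0+1+0+1+1+1+1+0+0+0+0+0+0+0+0+0+0+0+0+1+1+1+1 mod 2 = 1
  s[4] = (0000000000000001111111111111111)·(1011100001011110111111100001111) mod 2 = 0+0+0+0+0+0+0+0+0+0+0+0+0+0+0+0+1+1+1+1+1+1+1+0+0+0+0+1+1+1+1 mod 2 = 1
Syndrome = 10011
Non-zero syndrome: error at position 25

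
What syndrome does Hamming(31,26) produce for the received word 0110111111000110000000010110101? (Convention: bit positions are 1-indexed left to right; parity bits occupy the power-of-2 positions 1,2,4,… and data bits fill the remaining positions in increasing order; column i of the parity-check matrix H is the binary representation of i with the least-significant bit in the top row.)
Syndrome s = H · r^T (mod 2), r = 0110111111000110000000010110101:
  s[0] = (1010101010101010101010101010101)·(0110111111000110000000010110101) mod 2 = 0+0+1+0+1+0+1+0+1+0+0+0+0+0+1+0+0+0+0+0+0+0+0+0+0+0+1+0+1+0+1 mod 2 = 0
  s[1] = (0110011001100110011001100110011)·(0110111111000110000000010110101) mod 2 = 0+1+1+0+0+1+1+0+0+1+0+0+0+1+1+0+0+0+0+0+0+0+0+0+0+1+1+0+0+0+1 mod 2 = 0
  s[2] = (0001111000011110000111100001111)·(0110111111000110000000010110101) mod 2 = 0+0+0+0+1+1+1+0+0+0+0+0+0+1+1+0+0+0+0+0+0+0+0+0+0+0+0+0+1+0+1 mod 2 = 1
  s[3] = (0000000111111110000000011111111)·(0110111111000110000000010110101) mod 2 = 0+0+0+0+0+0+0+1+1+1+0+0+0+1+1+0+0+0+0+0+0+0+0+1+0+1+1+0+1+0+1 mod 2 = 0
  s[4] = (0000000000000001111111111111111)·(0110111111000110000000010110101) mod 2 = 0+0+0+0+0+0+0+0+0+0+0+0+0+0+0+0+0+0+0+0+0+0+0+1+0+1+1+0+1+0+1 mod 2 = 1
Syndrome = 00101
Non-zero syndrome: error at position 20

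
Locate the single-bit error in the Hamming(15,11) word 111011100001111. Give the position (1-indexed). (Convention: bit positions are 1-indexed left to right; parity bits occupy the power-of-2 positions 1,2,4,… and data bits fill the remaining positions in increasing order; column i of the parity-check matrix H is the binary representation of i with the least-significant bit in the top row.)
Syndrome s = H · r^T (mod 2), r = 111011100001111:
  s[0] = (101010101010101)·(111011100001111) mod 2 = 1+0+1+0+1+0+1+0+0+0+0+0+1+0+1 mod 2 = 0
  s[1] = (011001100110011)·(111011100001111) mod 2 = 0+1+1+0+0+1+1+0+0+0+0+0+0+1+1 mod 2 = 0
  s[2] = (000111100001111)·(111011100001111) mod 2 = 0+0+0+0+1+1+1+0+0+0+0+1+1+1+1 mod 2 = 1
  s[3] = (000000011111111)·(111011100001111) mod 2 = 0+0+0+0+0+0+0+0+0+0+0+1+1+1+1 mod 2 = 0
Syndrome = 0010
Column i of H is the binary representation of i, so the syndrome is the binary index of the flipped bit.
Read s = 0010 with s[0] as LSB: 0·2^0 + 0·2^1 + 1·2^2 + 0·2^3 = 4.
Error is at bit position 4.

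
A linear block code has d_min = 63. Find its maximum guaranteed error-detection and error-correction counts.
(a) Detection requires d_min ≥ e+1, so e ≤ d_min − 1 = 62.
(b) Correction requires d_min ≥ 2t+1, so t ≤ ⌊(d_min − 1)/2⌋ = ⌊62/2⌋ = 31.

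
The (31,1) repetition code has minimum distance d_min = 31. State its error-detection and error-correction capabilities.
Detection only: up to d_min − 1 = 30 errors.
Correction: up to ⌊(d_min − 1)/2⌋ = ⌊30/2⌋ = 15 errors.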